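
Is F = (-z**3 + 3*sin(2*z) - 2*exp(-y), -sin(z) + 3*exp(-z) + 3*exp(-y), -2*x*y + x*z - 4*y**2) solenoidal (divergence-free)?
No, ∇·F = x - 3*exp(-y)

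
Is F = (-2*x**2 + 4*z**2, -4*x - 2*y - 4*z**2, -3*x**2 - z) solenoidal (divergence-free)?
No, ∇·F = -4*x - 3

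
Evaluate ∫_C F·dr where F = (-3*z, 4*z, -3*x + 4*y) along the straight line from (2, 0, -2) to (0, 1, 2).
-4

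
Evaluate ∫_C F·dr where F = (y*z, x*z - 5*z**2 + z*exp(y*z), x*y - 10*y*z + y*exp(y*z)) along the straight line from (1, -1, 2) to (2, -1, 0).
-17 - exp(-2)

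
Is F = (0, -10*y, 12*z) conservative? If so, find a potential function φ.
Yes, F is conservative. φ = -5*y**2 + 6*z**2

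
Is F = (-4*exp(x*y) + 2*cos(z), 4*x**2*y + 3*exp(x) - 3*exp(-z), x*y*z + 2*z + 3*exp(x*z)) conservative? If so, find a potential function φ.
No, ∇×F = (x*z - 3*exp(-z), -y*z - 3*z*exp(x*z) - 2*sin(z), 8*x*y + 4*x*exp(x*y) + 3*exp(x)) ≠ 0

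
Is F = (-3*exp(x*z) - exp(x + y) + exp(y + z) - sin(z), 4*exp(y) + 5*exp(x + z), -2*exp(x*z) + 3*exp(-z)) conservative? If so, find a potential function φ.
No, ∇×F = (-5*exp(x + z), -3*x*exp(x*z) + 2*z*exp(x*z) + exp(y + z) - cos(z), exp(x + y) + 5*exp(x + z) - exp(y + z)) ≠ 0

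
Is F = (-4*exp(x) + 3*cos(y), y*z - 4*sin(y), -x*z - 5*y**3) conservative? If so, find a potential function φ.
No, ∇×F = (y*(-15*y - 1), z, 3*sin(y)) ≠ 0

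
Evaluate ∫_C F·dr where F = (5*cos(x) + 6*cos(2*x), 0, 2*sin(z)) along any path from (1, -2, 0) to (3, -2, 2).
-5*sin(1) - 3*sin(2) + 3*sin(6) + 5*sin(3) - 2*cos(2) + 2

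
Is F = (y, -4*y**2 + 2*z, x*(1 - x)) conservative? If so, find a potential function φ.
No, ∇×F = (-2, 2*x - 1, -1) ≠ 0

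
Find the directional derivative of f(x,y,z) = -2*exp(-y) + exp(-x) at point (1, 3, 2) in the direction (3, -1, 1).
sqrt(11)*(-3*exp(2) - 2)*exp(-3)/11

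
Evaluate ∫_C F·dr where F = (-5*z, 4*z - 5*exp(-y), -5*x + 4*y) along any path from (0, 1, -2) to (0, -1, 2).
10*sinh(1)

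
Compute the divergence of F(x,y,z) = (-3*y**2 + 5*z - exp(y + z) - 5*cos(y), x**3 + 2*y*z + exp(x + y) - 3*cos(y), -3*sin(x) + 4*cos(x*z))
-4*x*sin(x*z) + 2*z + exp(x + y) + 3*sin(y)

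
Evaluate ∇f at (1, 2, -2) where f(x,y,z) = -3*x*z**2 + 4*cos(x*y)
(-12 - 8*sin(2), -4*sin(2), 12)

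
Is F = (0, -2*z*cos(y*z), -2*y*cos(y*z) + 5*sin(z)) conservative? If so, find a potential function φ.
Yes, F is conservative. φ = -2*sin(y*z) - 5*cos(z)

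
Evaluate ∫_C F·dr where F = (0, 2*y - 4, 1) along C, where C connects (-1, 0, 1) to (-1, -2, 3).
14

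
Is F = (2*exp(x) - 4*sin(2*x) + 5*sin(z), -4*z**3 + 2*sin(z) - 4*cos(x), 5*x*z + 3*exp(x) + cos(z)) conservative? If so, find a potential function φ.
No, ∇×F = (12*z**2 - 2*cos(z), -5*z - 3*exp(x) + 5*cos(z), 4*sin(x)) ≠ 0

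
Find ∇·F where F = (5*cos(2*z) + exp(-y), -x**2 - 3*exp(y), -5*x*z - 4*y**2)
-5*x - 3*exp(y)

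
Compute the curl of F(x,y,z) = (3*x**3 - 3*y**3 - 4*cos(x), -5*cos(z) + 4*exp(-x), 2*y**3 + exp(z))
(6*y**2 - 5*sin(z), 0, 9*y**2 - 4*exp(-x))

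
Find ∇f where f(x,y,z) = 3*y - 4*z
(0, 3, -4)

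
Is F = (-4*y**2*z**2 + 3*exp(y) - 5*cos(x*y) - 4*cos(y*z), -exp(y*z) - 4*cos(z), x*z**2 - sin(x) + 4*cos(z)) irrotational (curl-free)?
No, ∇×F = (y*exp(y*z) - 4*sin(z), -8*y**2*z + 4*y*sin(y*z) - z**2 + cos(x), -5*x*sin(x*y) + 8*y*z**2 - 4*z*sin(y*z) - 3*exp(y))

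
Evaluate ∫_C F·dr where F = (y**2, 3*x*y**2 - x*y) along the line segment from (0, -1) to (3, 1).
3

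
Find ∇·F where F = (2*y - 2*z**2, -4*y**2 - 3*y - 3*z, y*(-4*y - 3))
-8*y - 3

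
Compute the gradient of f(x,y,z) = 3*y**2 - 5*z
(0, 6*y, -5)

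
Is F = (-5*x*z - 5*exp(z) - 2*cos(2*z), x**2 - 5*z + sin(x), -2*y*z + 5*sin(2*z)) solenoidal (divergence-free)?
No, ∇·F = -2*y - 5*z + 10*cos(2*z)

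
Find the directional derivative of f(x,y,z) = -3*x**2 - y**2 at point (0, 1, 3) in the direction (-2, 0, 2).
0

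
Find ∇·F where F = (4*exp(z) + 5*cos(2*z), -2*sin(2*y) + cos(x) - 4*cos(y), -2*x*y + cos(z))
4*sin(y) - sin(z) - 4*cos(2*y)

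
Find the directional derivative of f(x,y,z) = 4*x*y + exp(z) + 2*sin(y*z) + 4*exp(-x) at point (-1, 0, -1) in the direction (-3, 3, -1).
sqrt(19)*(-18*E - 1 + 12*exp(2))*exp(-1)/19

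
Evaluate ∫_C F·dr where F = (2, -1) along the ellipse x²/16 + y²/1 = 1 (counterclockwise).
0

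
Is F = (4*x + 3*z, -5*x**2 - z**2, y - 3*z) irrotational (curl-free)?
No, ∇×F = (2*z + 1, 3, -10*x)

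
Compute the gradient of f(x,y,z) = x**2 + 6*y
(2*x, 6, 0)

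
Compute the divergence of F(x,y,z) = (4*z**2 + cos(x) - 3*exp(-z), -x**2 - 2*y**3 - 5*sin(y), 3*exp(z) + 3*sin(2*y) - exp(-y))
-6*y**2 + 3*exp(z) - sin(x) - 5*cos(y)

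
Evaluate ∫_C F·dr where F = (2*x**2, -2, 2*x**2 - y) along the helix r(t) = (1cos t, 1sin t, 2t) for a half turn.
-16/3 + 2*pi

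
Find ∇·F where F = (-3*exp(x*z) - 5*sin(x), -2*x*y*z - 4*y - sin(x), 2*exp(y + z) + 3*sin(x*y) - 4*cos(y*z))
-2*x*z + 4*y*sin(y*z) - 3*z*exp(x*z) + 2*exp(y + z) - 5*cos(x) - 4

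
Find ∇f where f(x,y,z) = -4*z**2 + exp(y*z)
(0, z*exp(y*z), y*exp(y*z) - 8*z)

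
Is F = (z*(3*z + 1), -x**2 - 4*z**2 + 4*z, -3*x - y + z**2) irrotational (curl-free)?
No, ∇×F = (8*z - 5, 6*z + 4, -2*x)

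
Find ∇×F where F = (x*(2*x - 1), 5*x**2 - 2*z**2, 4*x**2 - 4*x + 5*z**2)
(4*z, 4 - 8*x, 10*x)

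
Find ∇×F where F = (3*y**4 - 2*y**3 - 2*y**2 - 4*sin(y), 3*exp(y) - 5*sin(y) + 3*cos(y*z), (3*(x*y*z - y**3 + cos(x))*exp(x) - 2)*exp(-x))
(3*x*z - 9*y**2 + 3*y*sin(y*z), -3*y*z + 3*sin(x) - 2*exp(-x), -12*y**3 + 6*y**2 + 4*y + 4*cos(y))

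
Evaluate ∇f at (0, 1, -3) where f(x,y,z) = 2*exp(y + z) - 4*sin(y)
(0, -4*cos(1) + 2*exp(-2), 2*exp(-2))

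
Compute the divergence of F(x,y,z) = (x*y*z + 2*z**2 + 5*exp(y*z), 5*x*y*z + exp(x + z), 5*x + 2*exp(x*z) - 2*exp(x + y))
5*x*z + 2*x*exp(x*z) + y*z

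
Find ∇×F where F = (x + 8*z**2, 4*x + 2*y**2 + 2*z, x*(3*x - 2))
(-2, -6*x + 16*z + 2, 4)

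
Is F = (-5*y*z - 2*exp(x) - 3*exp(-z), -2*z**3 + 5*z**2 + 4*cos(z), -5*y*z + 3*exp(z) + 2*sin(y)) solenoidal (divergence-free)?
No, ∇·F = -5*y - 2*exp(x) + 3*exp(z)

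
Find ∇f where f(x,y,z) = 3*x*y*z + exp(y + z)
(3*y*z, 3*x*z + exp(y + z), 3*x*y + exp(y + z))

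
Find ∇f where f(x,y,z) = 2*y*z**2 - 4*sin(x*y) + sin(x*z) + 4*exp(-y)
(-4*y*cos(x*y) + z*cos(x*z), -4*x*cos(x*y) + 2*z**2 - 4*exp(-y), x*cos(x*z) + 4*y*z)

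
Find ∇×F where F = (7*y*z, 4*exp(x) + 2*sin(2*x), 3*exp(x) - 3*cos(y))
(3*sin(y), 7*y - 3*exp(x), -7*z + 4*exp(x) + 4*cos(2*x))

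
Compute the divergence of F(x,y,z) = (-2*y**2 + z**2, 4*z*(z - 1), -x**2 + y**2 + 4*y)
0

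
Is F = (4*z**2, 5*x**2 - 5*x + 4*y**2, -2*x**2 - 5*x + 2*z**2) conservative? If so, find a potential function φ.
No, ∇×F = (0, 4*x + 8*z + 5, 10*x - 5) ≠ 0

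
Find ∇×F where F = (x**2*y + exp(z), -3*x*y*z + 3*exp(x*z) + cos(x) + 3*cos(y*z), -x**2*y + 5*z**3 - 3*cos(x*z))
(-x**2 + 3*x*y - 3*x*exp(x*z) + 3*y*sin(y*z), 2*x*y - 3*z*sin(x*z) + exp(z), -x**2 - 3*y*z + 3*z*exp(x*z) - sin(x))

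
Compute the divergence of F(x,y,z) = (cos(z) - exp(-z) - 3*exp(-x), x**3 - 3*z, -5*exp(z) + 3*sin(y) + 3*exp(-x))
-5*exp(z) + 3*exp(-x)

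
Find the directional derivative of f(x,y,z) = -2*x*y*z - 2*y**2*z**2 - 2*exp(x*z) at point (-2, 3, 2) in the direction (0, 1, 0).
-40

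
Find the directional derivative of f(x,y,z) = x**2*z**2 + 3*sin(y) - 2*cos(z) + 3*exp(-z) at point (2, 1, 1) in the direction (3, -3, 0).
sqrt(2)*(4 - 3*cos(1))/2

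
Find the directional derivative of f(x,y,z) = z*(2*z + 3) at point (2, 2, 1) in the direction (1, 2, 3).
3*sqrt(14)/2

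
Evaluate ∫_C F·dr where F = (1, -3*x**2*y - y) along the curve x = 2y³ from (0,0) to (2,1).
0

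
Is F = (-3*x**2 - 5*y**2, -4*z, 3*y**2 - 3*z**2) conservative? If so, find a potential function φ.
No, ∇×F = (6*y + 4, 0, 10*y) ≠ 0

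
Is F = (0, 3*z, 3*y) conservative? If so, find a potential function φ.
Yes, F is conservative. φ = 3*y*z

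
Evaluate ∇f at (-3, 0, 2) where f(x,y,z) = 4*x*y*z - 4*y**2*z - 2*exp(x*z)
(-4*exp(-6), -24, 6*exp(-6))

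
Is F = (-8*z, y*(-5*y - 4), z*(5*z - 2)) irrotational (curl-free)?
No, ∇×F = (0, -8, 0)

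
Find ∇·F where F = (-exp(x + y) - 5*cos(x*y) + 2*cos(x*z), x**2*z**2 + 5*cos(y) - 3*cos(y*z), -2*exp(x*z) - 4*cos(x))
-2*x*exp(x*z) + 5*y*sin(x*y) - 2*z*sin(x*z) + 3*z*sin(y*z) - exp(x + y) - 5*sin(y)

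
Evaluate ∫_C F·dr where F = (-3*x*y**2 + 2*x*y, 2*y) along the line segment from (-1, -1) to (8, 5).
-1833/2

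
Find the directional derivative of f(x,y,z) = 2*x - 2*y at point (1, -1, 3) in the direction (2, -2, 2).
4*sqrt(3)/3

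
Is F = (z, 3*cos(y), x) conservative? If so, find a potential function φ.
Yes, F is conservative. φ = x*z + 3*sin(y)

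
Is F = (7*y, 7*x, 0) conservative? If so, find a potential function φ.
Yes, F is conservative. φ = 7*x*y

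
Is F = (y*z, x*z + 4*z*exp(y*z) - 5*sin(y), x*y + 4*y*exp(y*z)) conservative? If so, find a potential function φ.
Yes, F is conservative. φ = x*y*z + 4*exp(y*z) + 5*cos(y)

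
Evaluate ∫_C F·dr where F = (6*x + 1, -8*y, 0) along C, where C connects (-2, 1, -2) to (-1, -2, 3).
-20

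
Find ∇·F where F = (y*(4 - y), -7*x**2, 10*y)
0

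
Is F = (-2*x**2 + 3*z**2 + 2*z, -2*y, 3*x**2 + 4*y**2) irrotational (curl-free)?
No, ∇×F = (8*y, -6*x + 6*z + 2, 0)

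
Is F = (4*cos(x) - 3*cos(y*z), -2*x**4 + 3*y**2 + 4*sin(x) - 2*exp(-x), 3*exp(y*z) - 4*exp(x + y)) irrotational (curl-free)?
No, ∇×F = (3*z*exp(y*z) - 4*exp(x + y), 3*y*sin(y*z) + 4*exp(x + y), -8*x**3 - 3*z*sin(y*z) + 4*cos(x) + 2*exp(-x))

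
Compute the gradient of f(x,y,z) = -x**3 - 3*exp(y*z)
(-3*x**2, -3*z*exp(y*z), -3*y*exp(y*z))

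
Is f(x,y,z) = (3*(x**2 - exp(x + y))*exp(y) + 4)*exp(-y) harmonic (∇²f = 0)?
No, ∇²f = -6*exp(x + y) + 6 + 4*exp(-y)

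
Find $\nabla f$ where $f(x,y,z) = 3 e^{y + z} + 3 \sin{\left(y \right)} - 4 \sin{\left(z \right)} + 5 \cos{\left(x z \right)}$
(-5*z*sin(x*z), 3*exp(y + z) + 3*cos(y), -5*x*sin(x*z) + 3*exp(y + z) - 4*cos(z))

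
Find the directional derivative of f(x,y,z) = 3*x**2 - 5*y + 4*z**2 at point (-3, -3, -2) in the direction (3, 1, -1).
-43*sqrt(11)/11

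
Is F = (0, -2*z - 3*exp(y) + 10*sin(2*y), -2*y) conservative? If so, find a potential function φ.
Yes, F is conservative. φ = -2*y*z - 3*exp(y) - 5*cos(2*y)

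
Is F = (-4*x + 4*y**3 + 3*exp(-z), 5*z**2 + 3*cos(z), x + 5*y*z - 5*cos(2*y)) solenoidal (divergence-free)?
No, ∇·F = 5*y - 4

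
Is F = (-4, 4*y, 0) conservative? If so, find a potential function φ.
Yes, F is conservative. φ = -4*x + 2*y**2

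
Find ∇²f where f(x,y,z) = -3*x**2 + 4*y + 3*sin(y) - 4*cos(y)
-3*sin(y) + 4*cos(y) - 6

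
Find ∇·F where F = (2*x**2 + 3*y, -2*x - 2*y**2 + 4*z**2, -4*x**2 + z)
4*x - 4*y + 1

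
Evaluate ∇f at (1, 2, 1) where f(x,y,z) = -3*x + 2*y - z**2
(-3, 2, -2)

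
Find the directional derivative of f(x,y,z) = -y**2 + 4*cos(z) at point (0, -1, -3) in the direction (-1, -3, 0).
-3*sqrt(10)/5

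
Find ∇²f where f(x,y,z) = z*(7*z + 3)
14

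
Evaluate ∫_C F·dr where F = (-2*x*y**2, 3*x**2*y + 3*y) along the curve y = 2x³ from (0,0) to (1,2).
19/2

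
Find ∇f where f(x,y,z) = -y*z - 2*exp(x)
(-2*exp(x), -z, -y)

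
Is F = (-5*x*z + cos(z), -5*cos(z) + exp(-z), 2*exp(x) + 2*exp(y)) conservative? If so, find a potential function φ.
No, ∇×F = (2*exp(y) - 5*sin(z) + exp(-z), -5*x - 2*exp(x) - sin(z), 0) ≠ 0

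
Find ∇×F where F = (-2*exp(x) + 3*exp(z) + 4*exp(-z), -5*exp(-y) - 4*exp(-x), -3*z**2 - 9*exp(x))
(0, 9*exp(x) + 3*exp(z) - 4*exp(-z), 4*exp(-x))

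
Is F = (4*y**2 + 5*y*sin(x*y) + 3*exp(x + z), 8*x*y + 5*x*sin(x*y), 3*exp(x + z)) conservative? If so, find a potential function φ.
Yes, F is conservative. φ = 4*x*y**2 + 3*exp(x + z) - 5*cos(x*y)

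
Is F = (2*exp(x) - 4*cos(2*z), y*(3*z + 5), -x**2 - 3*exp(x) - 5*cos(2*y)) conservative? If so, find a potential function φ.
No, ∇×F = (-3*y + 10*sin(2*y), 2*x + 3*exp(x) + 8*sin(2*z), 0) ≠ 0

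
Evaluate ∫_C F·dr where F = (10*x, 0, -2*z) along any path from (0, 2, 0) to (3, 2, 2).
41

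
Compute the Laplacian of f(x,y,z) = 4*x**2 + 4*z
8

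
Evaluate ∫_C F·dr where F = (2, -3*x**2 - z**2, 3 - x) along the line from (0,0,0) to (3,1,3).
-3/2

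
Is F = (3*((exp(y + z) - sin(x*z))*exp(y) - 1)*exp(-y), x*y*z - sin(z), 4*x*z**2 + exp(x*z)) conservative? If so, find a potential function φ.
No, ∇×F = (-x*y + cos(z), -3*x*cos(x*z) - 4*z**2 - z*exp(x*z) + 3*exp(y + z), y*z - 3*exp(y + z) - 3*exp(-y)) ≠ 0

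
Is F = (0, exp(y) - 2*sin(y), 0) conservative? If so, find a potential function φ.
Yes, F is conservative. φ = exp(y) + 2*cos(y)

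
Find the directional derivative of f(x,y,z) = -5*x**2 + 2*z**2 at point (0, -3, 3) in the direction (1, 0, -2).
-24*sqrt(5)/5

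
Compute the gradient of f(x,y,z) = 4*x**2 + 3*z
(8*x, 0, 3)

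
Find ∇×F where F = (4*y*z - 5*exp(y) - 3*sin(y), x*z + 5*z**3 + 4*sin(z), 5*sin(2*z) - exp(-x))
(-x - 15*z**2 - 4*cos(z), 4*y - exp(-x), -3*z + 5*exp(y) + 3*cos(y))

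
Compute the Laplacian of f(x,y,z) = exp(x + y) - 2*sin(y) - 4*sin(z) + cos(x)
2*exp(x + y) + 2*sin(y) + 4*sin(z) - cos(x)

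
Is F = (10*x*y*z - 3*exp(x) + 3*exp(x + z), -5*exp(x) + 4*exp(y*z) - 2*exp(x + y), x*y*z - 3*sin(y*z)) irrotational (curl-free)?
No, ∇×F = (x*z - 4*y*exp(y*z) - 3*z*cos(y*z), 10*x*y - y*z + 3*exp(x + z), -10*x*z - 5*exp(x) - 2*exp(x + y))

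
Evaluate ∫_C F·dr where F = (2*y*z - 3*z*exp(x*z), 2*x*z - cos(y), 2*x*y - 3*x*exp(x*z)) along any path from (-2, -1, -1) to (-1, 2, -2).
-sin(2) - sin(1) + 12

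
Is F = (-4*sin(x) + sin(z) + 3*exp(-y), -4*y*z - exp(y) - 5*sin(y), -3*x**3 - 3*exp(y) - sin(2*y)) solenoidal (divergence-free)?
No, ∇·F = -4*z - exp(y) - 4*cos(x) - 5*cos(y)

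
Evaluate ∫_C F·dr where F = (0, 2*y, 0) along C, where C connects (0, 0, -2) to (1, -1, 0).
1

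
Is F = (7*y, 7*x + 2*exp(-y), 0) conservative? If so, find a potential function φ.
Yes, F is conservative. φ = 7*x*y - 2*exp(-y)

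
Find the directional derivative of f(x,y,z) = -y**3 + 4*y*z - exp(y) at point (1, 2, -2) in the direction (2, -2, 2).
sqrt(3)*(exp(2) + 28)/3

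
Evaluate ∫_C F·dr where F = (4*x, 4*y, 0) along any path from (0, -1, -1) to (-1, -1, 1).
2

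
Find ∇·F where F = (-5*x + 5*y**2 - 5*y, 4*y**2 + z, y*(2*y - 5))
8*y - 5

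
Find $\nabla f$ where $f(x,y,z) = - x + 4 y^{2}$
(-1, 8*y, 0)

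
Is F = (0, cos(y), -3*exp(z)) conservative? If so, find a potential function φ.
Yes, F is conservative. φ = -3*exp(z) + sin(y)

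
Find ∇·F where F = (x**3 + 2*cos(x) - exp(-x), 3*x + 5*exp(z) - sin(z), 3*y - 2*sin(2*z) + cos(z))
3*x**2 - 2*sin(x) - sin(z) - 4*cos(2*z) + exp(-x)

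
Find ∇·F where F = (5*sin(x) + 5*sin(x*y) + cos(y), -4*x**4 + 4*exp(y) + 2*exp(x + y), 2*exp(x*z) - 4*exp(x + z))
2*x*exp(x*z) + 5*y*cos(x*y) + 4*exp(y) + 2*exp(x + y) - 4*exp(x + z) + 5*cos(x)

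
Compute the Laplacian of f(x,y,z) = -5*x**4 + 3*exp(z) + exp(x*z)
x**2*exp(x*z) - 60*x**2 + z**2*exp(x*z) + 3*exp(z)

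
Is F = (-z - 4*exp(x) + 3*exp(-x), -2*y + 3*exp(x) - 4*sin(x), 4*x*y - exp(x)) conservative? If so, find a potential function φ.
No, ∇×F = (4*x, -4*y + exp(x) - 1, 3*exp(x) - 4*cos(x)) ≠ 0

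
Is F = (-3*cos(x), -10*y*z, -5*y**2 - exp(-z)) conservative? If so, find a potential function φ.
Yes, F is conservative. φ = -5*y**2*z - 3*sin(x) + exp(-z)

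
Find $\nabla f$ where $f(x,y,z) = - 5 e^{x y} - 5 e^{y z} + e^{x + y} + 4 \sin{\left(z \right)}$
(-5*y*exp(x*y) + exp(x + y), -5*x*exp(x*y) - 5*z*exp(y*z) + exp(x + y), -5*y*exp(y*z) + 4*cos(z))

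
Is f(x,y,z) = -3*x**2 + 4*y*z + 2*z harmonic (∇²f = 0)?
No, ∇²f = -6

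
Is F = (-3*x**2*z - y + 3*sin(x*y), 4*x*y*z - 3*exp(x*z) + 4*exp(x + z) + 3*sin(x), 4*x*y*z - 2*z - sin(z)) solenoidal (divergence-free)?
No, ∇·F = 4*x*y - 2*x*z + 3*y*cos(x*y) - cos(z) - 2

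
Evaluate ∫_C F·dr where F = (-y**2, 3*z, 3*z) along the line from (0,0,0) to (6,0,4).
24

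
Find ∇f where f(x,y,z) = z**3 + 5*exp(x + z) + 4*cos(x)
(5*exp(x + z) - 4*sin(x), 0, 3*z**2 + 5*exp(x + z))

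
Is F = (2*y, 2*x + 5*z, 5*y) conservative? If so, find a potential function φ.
Yes, F is conservative. φ = y*(2*x + 5*z)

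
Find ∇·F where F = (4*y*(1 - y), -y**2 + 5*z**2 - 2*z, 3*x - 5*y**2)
-2*y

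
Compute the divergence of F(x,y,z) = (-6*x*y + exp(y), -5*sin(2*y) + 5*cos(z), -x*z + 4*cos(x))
-x - 6*y - 10*cos(2*y)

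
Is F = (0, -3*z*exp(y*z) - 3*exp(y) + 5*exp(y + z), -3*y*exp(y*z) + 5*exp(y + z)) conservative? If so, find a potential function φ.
Yes, F is conservative. φ = -3*exp(y) - 3*exp(y*z) + 5*exp(y + z)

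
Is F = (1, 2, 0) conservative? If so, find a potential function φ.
Yes, F is conservative. φ = x + 2*y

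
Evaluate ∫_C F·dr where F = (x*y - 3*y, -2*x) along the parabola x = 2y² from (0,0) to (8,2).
128/15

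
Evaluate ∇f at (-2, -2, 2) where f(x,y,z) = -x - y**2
(-1, 4, 0)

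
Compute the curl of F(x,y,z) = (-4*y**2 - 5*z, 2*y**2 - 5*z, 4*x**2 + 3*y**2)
(6*y + 5, -8*x - 5, 8*y)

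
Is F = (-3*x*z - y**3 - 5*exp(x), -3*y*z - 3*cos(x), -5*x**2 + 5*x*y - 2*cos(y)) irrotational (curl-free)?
No, ∇×F = (5*x + 3*y + 2*sin(y), 7*x - 5*y, 3*y**2 + 3*sin(x))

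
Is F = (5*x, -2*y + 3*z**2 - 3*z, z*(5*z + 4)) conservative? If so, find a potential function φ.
No, ∇×F = (3 - 6*z, 0, 0) ≠ 0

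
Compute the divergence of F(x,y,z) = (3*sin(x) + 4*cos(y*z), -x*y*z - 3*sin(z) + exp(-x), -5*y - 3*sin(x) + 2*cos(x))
-x*z + 3*cos(x)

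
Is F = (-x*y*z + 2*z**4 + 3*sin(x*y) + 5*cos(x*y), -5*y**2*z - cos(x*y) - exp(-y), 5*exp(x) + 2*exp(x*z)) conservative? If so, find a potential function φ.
No, ∇×F = (5*y**2, -x*y + 8*z**3 - 2*z*exp(x*z) - 5*exp(x), x*z + 5*x*sin(x*y) - 3*x*cos(x*y) + y*sin(x*y)) ≠ 0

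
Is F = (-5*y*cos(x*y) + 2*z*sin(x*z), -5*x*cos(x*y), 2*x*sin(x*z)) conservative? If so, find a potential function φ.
Yes, F is conservative. φ = -5*sin(x*y) - 2*cos(x*z)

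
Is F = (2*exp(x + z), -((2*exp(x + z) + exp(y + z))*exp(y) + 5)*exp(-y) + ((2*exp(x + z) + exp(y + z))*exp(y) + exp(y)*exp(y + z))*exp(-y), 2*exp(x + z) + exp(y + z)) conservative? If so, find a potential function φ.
Yes, F is conservative. φ = ((2*exp(x + z) + exp(y + z))*exp(y) + 5)*exp(-y)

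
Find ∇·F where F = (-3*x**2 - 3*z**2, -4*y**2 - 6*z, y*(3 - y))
-6*x - 8*y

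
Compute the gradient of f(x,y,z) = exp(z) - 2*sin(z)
(0, 0, exp(z) - 2*cos(z))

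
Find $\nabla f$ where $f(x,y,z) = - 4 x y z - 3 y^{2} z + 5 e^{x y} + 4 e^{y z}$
(y*(-4*z + 5*exp(x*y)), -4*x*z + 5*x*exp(x*y) - 6*y*z + 4*z*exp(y*z), y*(-4*x - 3*y + 4*exp(y*z)))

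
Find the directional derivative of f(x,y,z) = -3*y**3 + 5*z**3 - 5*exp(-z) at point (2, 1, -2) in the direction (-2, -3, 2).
sqrt(17)*(10*exp(2) + 147)/17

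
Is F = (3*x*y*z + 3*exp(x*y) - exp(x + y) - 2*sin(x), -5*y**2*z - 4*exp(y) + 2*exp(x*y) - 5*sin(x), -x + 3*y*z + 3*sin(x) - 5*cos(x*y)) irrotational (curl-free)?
No, ∇×F = (5*x*sin(x*y) + 5*y**2 + 3*z, 3*x*y - 5*y*sin(x*y) - 3*cos(x) + 1, -3*x*z - 3*x*exp(x*y) + 2*y*exp(x*y) + exp(x + y) - 5*cos(x))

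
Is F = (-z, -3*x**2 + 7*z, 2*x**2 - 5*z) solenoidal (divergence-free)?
No, ∇·F = -5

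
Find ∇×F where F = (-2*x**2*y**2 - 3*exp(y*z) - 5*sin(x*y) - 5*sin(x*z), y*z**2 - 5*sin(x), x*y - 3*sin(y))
(x - 2*y*z - 3*cos(y), -5*x*cos(x*z) - 3*y*exp(y*z) - y, 4*x**2*y + 5*x*cos(x*y) + 3*z*exp(y*z) - 5*cos(x))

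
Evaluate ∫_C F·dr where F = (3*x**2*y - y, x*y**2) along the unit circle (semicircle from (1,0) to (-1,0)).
pi/4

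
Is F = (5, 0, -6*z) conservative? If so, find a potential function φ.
Yes, F is conservative. φ = 5*x - 3*z**2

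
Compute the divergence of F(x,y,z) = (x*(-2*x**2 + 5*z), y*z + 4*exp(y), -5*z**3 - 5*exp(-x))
-6*x**2 - 15*z**2 + 6*z + 4*exp(y)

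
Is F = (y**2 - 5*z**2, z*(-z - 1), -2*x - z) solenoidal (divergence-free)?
No, ∇·F = -1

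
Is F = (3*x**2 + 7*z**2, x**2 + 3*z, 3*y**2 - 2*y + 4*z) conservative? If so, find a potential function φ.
No, ∇×F = (6*y - 5, 14*z, 2*x) ≠ 0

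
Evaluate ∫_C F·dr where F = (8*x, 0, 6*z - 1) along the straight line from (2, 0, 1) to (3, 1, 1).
20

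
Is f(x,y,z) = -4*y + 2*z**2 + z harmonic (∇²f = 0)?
No, ∇²f = 4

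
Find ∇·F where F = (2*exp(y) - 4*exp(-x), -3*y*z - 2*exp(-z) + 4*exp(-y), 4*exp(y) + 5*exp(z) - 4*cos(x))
-3*z + 5*exp(z) - 4*exp(-y) + 4*exp(-x)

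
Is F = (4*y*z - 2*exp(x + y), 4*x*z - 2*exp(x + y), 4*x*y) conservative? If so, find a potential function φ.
Yes, F is conservative. φ = 4*x*y*z - 2*exp(x + y)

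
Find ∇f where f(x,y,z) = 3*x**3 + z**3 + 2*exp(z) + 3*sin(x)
(9*x**2 + 3*cos(x), 0, 3*z**2 + 2*exp(z))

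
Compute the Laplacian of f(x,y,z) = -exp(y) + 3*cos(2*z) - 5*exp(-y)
-exp(y) - 12*cos(2*z) - 5*exp(-y)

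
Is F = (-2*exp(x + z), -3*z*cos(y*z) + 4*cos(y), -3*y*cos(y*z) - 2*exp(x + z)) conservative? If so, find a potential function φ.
Yes, F is conservative. φ = -2*exp(x + z) + 4*sin(y) - 3*sin(y*z)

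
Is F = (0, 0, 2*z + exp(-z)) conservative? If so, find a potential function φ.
Yes, F is conservative. φ = z**2 - exp(-z)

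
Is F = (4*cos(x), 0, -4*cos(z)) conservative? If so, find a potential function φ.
Yes, F is conservative. φ = 4*sin(x) - 4*sin(z)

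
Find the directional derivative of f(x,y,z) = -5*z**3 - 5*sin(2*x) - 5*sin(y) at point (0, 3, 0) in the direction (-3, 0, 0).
10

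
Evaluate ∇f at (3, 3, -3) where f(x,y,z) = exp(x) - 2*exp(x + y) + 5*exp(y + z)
(-2*exp(6) + exp(3), 5 - 2*exp(6), 5)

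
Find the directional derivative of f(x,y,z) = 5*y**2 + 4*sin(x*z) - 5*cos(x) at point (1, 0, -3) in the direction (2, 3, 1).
5*sqrt(14)*(sin(1) - 2*cos(3))/7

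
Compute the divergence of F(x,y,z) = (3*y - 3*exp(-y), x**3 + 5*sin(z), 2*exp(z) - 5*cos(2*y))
2*exp(z)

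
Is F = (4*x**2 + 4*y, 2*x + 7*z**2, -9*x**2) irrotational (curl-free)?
No, ∇×F = (-14*z, 18*x, -2)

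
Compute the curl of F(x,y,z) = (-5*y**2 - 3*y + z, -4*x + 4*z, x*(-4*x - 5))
(-4, 8*x + 6, 10*y - 1)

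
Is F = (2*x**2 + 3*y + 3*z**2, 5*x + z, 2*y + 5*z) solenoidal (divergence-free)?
No, ∇·F = 4*x + 5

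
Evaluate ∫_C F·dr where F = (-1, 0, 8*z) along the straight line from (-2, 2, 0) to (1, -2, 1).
1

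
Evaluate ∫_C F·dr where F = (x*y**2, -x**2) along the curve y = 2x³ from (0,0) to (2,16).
448/5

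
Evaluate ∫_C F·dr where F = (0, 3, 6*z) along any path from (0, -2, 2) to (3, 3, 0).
3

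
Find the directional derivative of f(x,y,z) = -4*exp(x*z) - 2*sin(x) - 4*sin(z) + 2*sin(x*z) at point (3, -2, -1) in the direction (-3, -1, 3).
6*sqrt(19)*(5*exp(3)*cos(3) - 2*exp(3)*cos(1) - 8)*exp(-3)/19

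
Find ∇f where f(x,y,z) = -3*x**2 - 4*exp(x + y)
(-6*x - 4*exp(x + y), -4*exp(x + y), 0)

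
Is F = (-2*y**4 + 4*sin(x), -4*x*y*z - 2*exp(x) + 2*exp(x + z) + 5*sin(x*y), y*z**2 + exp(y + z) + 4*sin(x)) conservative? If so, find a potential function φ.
No, ∇×F = (4*x*y + z**2 - 2*exp(x + z) + exp(y + z), -4*cos(x), 8*y**3 - 4*y*z + 5*y*cos(x*y) - 2*exp(x) + 2*exp(x + z)) ≠ 0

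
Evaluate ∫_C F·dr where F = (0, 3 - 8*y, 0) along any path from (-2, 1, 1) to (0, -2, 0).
-21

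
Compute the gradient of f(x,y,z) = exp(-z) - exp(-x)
(exp(-x), 0, -exp(-z))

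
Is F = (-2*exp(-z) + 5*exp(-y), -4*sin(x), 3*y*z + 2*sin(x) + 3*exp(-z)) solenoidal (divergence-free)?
No, ∇·F = 3*y - 3*exp(-z)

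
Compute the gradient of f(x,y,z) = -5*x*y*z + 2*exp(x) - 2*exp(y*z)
(-5*y*z + 2*exp(x), z*(-5*x - 2*exp(y*z)), y*(-5*x - 2*exp(y*z)))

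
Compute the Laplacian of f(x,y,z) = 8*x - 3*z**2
-6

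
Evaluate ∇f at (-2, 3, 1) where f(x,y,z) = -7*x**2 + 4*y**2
(28, 24, 0)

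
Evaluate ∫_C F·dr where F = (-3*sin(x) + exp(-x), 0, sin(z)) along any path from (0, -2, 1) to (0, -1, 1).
0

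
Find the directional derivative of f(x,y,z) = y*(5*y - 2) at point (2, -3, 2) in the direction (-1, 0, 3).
0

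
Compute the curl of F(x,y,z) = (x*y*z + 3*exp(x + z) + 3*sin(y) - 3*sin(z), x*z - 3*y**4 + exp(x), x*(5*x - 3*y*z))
(x*(-3*z - 1), x*y - 10*x + 3*y*z + 3*exp(x + z) - 3*cos(z), -x*z + z + exp(x) - 3*cos(y))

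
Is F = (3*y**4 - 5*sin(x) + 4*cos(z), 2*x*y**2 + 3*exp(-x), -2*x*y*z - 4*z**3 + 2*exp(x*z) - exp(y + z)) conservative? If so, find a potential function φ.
No, ∇×F = (-2*x*z - exp(y + z), 2*y*z - 2*z*exp(x*z) - 4*sin(z), -12*y**3 + 2*y**2 - 3*exp(-x)) ≠ 0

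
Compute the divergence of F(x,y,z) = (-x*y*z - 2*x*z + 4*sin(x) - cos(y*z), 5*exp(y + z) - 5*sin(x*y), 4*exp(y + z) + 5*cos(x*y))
-5*x*cos(x*y) - y*z - 2*z + 9*exp(y + z) + 4*cos(x)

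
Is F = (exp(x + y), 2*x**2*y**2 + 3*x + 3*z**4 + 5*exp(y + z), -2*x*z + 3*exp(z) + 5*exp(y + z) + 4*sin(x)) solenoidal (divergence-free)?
No, ∇·F = 4*x**2*y - 2*x + 3*exp(z) + exp(x + y) + 10*exp(y + z)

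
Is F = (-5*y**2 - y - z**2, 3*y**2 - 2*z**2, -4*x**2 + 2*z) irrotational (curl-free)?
No, ∇×F = (4*z, 8*x - 2*z, 10*y + 1)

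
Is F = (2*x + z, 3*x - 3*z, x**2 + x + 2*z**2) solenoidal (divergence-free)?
No, ∇·F = 4*z + 2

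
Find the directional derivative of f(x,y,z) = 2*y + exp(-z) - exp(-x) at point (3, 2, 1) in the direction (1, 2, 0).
sqrt(5)*(1 + 4*exp(3))*exp(-3)/5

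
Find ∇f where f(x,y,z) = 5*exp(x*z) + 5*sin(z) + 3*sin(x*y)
(3*y*cos(x*y) + 5*z*exp(x*z), 3*x*cos(x*y), 5*x*exp(x*z) + 5*cos(z))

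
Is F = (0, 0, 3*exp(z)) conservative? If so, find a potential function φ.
Yes, F is conservative. φ = 3*exp(z)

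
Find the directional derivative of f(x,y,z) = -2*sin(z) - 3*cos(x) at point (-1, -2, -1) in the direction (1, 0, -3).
3*sqrt(10)*(-sin(1) + 2*cos(1))/10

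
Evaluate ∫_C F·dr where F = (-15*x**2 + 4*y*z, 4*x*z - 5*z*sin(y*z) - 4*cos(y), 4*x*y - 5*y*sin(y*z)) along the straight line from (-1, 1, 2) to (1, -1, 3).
-14 + 5*cos(3) - 5*cos(2) + 8*sin(1)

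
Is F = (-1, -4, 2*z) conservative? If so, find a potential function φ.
Yes, F is conservative. φ = -x - 4*y + z**2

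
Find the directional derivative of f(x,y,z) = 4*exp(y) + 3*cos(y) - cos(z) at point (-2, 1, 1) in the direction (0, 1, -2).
sqrt(5)*(-sin(1) + 4*E/5)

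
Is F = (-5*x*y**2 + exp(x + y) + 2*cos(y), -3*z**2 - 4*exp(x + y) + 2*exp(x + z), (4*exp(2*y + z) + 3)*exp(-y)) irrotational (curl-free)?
No, ∇×F = (6*z - 2*exp(x + z) + 4*exp(y + z) - 3*exp(-y), 0, 10*x*y - 5*exp(x + y) + 2*exp(x + z) + 2*sin(y))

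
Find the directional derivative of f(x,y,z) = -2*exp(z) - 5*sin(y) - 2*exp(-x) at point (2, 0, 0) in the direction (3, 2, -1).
sqrt(14)*(3 - 4*exp(2))*exp(-2)/7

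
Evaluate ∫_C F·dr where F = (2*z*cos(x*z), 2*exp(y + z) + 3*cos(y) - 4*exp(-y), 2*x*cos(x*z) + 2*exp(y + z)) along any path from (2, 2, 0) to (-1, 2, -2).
-2*exp(2) + 2*sin(2) + 2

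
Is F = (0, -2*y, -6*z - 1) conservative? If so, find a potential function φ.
Yes, F is conservative. φ = -y**2 - 3*z**2 - z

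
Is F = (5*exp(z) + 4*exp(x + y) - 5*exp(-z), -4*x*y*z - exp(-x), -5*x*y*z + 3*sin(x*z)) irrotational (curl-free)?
No, ∇×F = (x*(4*y - 5*z), 5*y*z - 3*z*cos(x*z) + 10*cosh(z), (-4*(y*z + exp(x + y))*exp(x) + 1)*exp(-x))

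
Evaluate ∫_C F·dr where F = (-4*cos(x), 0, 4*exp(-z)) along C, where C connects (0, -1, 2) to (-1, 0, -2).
-8*sinh(2) + 4*sin(1)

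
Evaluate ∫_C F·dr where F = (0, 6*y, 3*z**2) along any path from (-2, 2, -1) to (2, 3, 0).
16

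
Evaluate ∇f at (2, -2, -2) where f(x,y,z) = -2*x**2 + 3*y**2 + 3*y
(-8, -9, 0)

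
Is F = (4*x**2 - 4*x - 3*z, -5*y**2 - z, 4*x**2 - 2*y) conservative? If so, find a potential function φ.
No, ∇×F = (-1, -8*x - 3, 0) ≠ 0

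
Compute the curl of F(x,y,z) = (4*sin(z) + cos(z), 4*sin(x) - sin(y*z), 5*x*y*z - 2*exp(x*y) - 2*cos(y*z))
(5*x*z - 2*x*exp(x*y) + y*cos(y*z) + 2*z*sin(y*z), -5*y*z + 2*y*exp(x*y) - sin(z) + 4*cos(z), 4*cos(x))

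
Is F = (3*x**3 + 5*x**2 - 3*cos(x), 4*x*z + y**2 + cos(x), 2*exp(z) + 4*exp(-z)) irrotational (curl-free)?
No, ∇×F = (-4*x, 0, 4*z - sin(x))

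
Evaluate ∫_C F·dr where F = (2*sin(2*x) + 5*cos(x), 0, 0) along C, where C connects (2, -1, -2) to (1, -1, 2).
-5*sin(2) + cos(4) - cos(2) + 5*sin(1)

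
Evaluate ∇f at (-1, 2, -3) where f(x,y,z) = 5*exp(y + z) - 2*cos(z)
(0, 5*exp(-1), -2*sin(3) + 5*exp(-1))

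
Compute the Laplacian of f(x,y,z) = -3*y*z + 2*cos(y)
-2*cos(y)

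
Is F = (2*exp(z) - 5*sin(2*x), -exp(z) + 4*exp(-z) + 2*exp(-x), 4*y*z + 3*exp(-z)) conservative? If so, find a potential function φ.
No, ∇×F = (4*z + exp(z) + 4*exp(-z), 2*exp(z), -2*exp(-x)) ≠ 0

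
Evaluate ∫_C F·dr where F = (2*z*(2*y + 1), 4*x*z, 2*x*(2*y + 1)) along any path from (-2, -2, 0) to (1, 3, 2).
28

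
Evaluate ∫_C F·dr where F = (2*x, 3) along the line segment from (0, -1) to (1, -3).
-5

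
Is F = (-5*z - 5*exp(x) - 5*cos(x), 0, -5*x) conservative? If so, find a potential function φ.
Yes, F is conservative. φ = -5*x*z - 5*exp(x) - 5*sin(x)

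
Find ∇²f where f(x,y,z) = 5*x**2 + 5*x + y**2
12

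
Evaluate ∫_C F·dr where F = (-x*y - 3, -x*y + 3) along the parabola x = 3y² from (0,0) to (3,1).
-207/20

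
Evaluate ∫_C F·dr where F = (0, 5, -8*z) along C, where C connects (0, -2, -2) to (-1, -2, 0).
16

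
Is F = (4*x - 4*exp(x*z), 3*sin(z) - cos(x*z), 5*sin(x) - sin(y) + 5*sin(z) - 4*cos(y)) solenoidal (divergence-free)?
No, ∇·F = -4*z*exp(x*z) + 5*cos(z) + 4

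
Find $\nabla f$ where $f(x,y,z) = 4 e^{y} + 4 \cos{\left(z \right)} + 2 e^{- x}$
(-2*exp(-x), 4*exp(y), -4*sin(z))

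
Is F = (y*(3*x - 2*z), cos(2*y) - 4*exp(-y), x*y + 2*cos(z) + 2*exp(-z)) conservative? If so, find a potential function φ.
No, ∇×F = (x, -3*y, -3*x + 2*z) ≠ 0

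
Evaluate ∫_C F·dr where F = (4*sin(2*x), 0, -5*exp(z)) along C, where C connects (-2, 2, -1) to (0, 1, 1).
-10*sinh(1) - 2 + 2*cos(4)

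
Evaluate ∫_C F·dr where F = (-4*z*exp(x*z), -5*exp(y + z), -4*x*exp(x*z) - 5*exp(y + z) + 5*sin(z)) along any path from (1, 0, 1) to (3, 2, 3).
-4*exp(9) - 5*exp(5) + 5*cos(1) - 5*cos(3) + 9*E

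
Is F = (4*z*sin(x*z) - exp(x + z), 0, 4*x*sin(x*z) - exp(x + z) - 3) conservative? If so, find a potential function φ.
Yes, F is conservative. φ = -3*z - exp(x + z) - 4*cos(x*z)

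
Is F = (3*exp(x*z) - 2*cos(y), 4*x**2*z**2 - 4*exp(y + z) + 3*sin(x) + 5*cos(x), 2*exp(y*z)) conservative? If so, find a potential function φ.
No, ∇×F = (-8*x**2*z + 2*z*exp(y*z) + 4*exp(y + z), 3*x*exp(x*z), 8*x*z**2 - 5*sin(x) - 2*sin(y) + 3*cos(x)) ≠ 0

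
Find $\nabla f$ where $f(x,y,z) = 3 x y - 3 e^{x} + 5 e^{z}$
(3*y - 3*exp(x), 3*x, 5*exp(z))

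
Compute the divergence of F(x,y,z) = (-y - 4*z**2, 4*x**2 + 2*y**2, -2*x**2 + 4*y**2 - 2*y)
4*y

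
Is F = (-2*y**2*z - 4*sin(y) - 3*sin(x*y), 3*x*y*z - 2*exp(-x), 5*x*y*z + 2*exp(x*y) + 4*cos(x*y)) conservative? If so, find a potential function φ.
No, ∇×F = (x*(-3*y + 5*z + 2*exp(x*y) - 4*sin(x*y)), y*(-2*y - 5*z - 2*exp(x*y) + 4*sin(x*y)), 3*x*cos(x*y) + 7*y*z + 4*cos(y) + 2*exp(-x)) ≠ 0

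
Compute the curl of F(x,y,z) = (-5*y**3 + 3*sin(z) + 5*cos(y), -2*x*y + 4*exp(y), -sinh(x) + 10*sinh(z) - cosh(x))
(0, 3*cos(z) + sinh(x) + cosh(x), 15*y**2 - 2*y + 5*sin(y))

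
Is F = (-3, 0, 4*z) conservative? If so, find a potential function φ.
Yes, F is conservative. φ = -3*x + 2*z**2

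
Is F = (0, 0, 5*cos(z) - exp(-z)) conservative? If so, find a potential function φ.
Yes, F is conservative. φ = 5*sin(z) + exp(-z)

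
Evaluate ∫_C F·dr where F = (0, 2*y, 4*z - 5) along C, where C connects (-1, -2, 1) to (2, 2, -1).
10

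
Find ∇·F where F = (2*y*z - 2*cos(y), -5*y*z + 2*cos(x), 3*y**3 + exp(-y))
-5*z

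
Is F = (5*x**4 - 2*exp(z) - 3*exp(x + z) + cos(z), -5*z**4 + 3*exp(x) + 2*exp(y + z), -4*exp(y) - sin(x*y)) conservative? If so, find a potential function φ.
No, ∇×F = (-x*cos(x*y) + 20*z**3 - 4*exp(y) - 2*exp(y + z), y*cos(x*y) - 2*exp(z) - 3*exp(x + z) - sin(z), 3*exp(x)) ≠ 0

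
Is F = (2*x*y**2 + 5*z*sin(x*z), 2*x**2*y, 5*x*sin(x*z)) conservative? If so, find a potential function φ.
Yes, F is conservative. φ = x**2*y**2 - 5*cos(x*z)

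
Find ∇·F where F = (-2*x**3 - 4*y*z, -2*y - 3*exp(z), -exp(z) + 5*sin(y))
-6*x**2 - exp(z) - 2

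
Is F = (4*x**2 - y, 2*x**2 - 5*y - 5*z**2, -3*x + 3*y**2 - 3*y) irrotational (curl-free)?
No, ∇×F = (6*y + 10*z - 3, 3, 4*x + 1)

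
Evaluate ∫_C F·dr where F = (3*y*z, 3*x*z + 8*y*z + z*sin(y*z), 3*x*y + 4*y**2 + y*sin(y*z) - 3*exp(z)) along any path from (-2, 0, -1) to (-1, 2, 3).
-3*exp(3) - cos(6) + 3*exp(-1) + 31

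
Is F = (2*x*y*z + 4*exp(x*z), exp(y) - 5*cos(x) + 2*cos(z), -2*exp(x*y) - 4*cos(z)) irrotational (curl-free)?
No, ∇×F = (-2*x*exp(x*y) + 2*sin(z), 2*x*y + 4*x*exp(x*z) + 2*y*exp(x*y), -2*x*z + 5*sin(x))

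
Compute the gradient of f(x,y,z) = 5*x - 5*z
(5, 0, -5)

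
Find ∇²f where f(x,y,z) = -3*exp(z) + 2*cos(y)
-3*exp(z) - 2*cos(y)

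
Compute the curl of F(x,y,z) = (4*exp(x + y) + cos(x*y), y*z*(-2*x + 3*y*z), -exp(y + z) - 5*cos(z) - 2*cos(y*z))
(2*x*y - 6*y**2*z + 2*z*sin(y*z) - exp(y + z), 0, x*sin(x*y) - 2*y*z - 4*exp(x + y))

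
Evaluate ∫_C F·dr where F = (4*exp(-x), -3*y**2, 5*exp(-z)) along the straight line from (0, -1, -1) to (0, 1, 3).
-2 - 5*exp(-3) + 5*E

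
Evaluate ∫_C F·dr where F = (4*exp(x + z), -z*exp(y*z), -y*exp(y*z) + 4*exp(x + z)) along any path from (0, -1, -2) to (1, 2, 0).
-1 - 4*exp(-2) + exp(2) + 4*E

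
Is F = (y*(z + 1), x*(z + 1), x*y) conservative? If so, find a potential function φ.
Yes, F is conservative. φ = x*y*(z + 1)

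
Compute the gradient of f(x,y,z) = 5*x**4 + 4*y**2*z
(20*x**3, 8*y*z, 4*y**2)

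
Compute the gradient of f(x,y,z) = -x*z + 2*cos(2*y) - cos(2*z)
(-z, -4*sin(2*y), -x + 2*sin(2*z))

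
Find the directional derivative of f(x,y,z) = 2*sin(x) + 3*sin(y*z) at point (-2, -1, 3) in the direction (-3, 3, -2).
3*sqrt(22)*(11*cos(3) - 2*cos(2))/22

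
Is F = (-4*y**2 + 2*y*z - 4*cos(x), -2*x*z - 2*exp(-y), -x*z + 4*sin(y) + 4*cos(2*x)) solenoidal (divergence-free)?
No, ∇·F = -x + 4*sin(x) + 2*exp(-y)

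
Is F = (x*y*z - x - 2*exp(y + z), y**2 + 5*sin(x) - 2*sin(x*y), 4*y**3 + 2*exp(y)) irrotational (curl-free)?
No, ∇×F = (12*y**2 + 2*exp(y), x*y - 2*exp(y + z), -x*z - 2*y*cos(x*y) + 2*exp(y + z) + 5*cos(x))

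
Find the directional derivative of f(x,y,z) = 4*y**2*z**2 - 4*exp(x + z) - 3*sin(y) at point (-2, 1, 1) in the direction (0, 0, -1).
-8 + 4*exp(-1)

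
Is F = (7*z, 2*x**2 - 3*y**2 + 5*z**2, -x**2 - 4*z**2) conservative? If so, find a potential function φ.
No, ∇×F = (-10*z, 2*x + 7, 4*x) ≠ 0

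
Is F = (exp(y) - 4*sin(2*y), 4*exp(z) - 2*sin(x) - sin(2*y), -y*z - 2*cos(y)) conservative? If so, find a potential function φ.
No, ∇×F = (-z - 4*exp(z) + 2*sin(y), 0, -exp(y) - 2*cos(x) + 8*cos(2*y)) ≠ 0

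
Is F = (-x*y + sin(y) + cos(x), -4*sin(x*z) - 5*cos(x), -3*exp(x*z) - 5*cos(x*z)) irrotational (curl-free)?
No, ∇×F = (4*x*cos(x*z), z*(3*exp(x*z) - 5*sin(x*z)), x - 4*z*cos(x*z) + 5*sin(x) - cos(y))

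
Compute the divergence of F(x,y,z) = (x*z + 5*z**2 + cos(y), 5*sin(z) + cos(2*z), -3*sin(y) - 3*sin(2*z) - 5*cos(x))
z - 6*cos(2*z)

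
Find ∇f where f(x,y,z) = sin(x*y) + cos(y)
(y*cos(x*y), x*cos(x*y) - sin(y), 0)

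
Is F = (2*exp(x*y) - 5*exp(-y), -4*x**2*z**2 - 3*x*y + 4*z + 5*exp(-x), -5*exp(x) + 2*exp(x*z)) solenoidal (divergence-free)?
No, ∇·F = 2*x*exp(x*z) - 3*x + 2*y*exp(x*y)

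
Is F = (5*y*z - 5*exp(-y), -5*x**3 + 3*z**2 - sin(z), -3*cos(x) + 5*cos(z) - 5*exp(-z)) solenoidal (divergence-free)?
No, ∇·F = -5*sin(z) + 5*exp(-z)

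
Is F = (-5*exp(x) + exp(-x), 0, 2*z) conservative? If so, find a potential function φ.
Yes, F is conservative. φ = z**2 - 5*exp(x) - exp(-x)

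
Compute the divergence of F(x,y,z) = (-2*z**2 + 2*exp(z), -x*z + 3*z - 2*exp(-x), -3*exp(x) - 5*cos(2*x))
0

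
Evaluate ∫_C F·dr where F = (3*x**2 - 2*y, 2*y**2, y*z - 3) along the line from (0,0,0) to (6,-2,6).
542/3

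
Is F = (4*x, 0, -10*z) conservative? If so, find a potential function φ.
Yes, F is conservative. φ = 2*x**2 - 5*z**2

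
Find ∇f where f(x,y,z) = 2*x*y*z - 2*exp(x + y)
(2*y*z - 2*exp(x + y), 2*x*z - 2*exp(x + y), 2*x*y)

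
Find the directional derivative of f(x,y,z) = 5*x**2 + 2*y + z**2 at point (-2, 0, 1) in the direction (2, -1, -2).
-46/3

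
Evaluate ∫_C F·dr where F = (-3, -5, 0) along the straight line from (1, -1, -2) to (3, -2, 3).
-1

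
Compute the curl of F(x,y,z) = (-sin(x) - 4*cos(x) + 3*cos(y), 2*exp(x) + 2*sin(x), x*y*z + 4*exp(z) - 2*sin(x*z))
(x*z, z*(-y + 2*cos(x*z)), 2*exp(x) + 3*sin(y) + 2*cos(x))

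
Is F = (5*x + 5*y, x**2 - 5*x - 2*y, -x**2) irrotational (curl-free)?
No, ∇×F = (0, 2*x, 2*x - 10)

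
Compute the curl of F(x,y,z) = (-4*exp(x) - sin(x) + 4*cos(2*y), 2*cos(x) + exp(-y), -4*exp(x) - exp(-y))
(exp(-y), 4*exp(x), -2*sin(x) + 8*sin(2*y))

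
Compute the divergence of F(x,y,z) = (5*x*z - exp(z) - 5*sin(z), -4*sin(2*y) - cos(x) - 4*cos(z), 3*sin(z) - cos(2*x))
5*z - 8*cos(2*y) + 3*cos(z)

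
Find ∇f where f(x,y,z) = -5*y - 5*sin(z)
(0, -5, -5*cos(z))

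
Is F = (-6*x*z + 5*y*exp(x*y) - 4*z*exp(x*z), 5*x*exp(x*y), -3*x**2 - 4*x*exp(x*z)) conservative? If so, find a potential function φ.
Yes, F is conservative. φ = -3*x**2*z + 5*exp(x*y) - 4*exp(x*z)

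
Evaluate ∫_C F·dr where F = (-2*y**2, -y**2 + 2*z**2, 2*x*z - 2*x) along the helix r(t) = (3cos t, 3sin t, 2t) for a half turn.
24 - 48*pi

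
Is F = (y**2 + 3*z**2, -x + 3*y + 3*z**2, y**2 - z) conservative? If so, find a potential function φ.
No, ∇×F = (2*y - 6*z, 6*z, -2*y - 1) ≠ 0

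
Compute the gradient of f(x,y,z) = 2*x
(2, 0, 0)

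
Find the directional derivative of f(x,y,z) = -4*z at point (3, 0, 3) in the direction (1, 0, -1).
2*sqrt(2)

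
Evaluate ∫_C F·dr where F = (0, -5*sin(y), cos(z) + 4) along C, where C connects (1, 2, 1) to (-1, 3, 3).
5*cos(3) - sin(1) + sin(3) - 5*cos(2) + 8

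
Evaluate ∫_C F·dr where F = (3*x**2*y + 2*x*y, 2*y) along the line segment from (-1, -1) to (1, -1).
-2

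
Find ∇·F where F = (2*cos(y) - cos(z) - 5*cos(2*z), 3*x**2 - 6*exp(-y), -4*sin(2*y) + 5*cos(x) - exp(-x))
6*exp(-y)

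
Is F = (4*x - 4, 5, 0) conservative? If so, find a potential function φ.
Yes, F is conservative. φ = 2*x**2 - 4*x + 5*y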